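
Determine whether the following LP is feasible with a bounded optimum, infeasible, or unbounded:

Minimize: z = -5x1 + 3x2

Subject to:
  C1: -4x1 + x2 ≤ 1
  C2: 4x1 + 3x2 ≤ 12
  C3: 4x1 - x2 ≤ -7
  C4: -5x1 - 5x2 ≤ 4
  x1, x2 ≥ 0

Infeasible (no feasible solution exists)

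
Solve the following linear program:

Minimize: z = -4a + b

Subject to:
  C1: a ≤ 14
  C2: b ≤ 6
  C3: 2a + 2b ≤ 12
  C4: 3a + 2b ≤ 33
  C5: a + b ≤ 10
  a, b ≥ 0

Evaluate the objective at each vertex of the feasible region:
  z(0, 0) = 0
  z(6, 0) = -24  ←
  z(0, 6) = 6
The minimum is at a = 6, b = 0.

a = 6, b = 0, z = -24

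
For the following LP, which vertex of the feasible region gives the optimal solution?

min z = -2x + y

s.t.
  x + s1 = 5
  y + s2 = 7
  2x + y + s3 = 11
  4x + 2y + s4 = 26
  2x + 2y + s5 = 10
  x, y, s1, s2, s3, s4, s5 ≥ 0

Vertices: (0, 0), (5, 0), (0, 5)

Evaluate the objective at each vertex of the feasible region:
  z(0, 0) = 0
  z(5, 0) = -10  ←
  z(0, 5) = 5
The minimum is at x = 5, y = 0.

(5, 0)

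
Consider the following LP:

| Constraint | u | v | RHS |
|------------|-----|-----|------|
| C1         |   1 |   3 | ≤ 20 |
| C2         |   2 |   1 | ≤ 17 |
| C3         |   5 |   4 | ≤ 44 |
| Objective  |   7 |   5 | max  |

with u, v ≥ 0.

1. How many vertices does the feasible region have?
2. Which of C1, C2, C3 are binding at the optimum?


1. 5
2. C2, C3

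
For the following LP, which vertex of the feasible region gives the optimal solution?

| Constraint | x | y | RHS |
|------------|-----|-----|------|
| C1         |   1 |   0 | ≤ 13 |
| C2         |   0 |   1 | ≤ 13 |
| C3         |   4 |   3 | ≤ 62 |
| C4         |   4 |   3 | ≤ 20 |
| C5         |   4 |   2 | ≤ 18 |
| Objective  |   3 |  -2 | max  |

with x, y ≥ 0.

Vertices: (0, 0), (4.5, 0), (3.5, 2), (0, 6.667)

Evaluate the objective at each vertex of the feasible region:
  z(0, 0) = 0
  z(4.5, 0) = 13.5  ←
  z(3.5, 2) = 6.5
  z(0, 6.667) = -13.33
The maximum is at x = 4.5, y = 0.

(4.5, 0)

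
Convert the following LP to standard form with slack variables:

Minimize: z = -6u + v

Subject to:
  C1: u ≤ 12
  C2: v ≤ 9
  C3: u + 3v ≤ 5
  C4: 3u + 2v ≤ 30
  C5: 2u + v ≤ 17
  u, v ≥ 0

min z = -6u + v

s.t.
  u + s1 = 12
  v + s2 = 9
  u + 3v + s3 = 5
  3u + 2v + s4 = 30
  2u + v + s5 = 17
  u, v, s1, s2, s3, s4, s5 ≥ 0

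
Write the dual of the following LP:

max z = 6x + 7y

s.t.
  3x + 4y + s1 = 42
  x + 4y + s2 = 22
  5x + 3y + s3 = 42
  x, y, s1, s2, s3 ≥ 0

Primal max cᵀx s.t. Ax ≤ b, x ≥ 0  →  Dual min bᵀy s.t. Aᵀy ≥ c, y ≥ 0.

Minimize: z = 42y1 + 22y2 + 42y3

Subject to:
  3y1 + y2 + 5y3 ≥ 6
  4y1 + 4y2 + 3y3 ≥ 7
  y1, y2, y3 ≥ 0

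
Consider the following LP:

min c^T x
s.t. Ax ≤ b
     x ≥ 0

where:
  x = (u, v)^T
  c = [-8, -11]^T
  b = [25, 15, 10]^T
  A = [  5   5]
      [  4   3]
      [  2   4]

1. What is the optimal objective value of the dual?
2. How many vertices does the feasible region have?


1. -35
2. 4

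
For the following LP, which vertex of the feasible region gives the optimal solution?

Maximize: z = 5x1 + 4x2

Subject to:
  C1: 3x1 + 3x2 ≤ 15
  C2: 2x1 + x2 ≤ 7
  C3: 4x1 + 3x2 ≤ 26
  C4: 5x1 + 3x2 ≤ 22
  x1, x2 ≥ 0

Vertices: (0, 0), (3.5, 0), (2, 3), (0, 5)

Evaluate the objective at each vertex of the feasible region:
  z(0, 0) = 0
  z(3.5, 0) = 17.5
  z(2, 3) = 22  ←
  z(0, 5) = 20
The maximum is at x1 = 2, x2 = 3.

(2, 3)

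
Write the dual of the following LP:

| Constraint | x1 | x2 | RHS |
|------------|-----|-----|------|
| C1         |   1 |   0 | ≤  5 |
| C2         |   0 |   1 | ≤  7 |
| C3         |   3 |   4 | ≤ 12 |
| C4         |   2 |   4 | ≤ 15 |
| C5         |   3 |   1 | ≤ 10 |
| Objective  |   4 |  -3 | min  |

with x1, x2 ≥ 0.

Primal min cᵀx s.t. Ax ≤ b, x ≥ 0  →  Dual max −bᵀy s.t. Aᵀy ≥ −c, y ≥ 0.

Maximize: z = -5y1 - 7y2 - 12y3 - 15y4 - 10y5

Subject to:
  y1 + 3y3 + 2y4 + 3y5 ≥ -4
  y2 + 4y3 + 4y4 + y5 ≥ 3
  y1, y2, y3, y4, y5 ≥ 0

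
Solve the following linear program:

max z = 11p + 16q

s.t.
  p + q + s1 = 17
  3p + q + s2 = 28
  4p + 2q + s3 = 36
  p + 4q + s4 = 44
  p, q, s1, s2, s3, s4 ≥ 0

Evaluate the objective at each vertex of the feasible region:
  z(0, 0) = 0
  z(9, 0) = 99
  z(4, 10) = 204  ←
  z(0, 11) = 176
The maximum is at p = 4, q = 10.

p = 4, q = 10, z = 204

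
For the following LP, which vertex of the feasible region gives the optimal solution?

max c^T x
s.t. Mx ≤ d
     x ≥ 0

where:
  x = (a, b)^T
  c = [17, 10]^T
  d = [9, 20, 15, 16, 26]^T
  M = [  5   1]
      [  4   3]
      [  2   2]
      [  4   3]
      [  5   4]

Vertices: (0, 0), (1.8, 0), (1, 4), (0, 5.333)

Evaluate the objective at each vertex of the feasible region:
  z(0, 0) = 0
  z(1.8, 0) = 30.6
  z(1, 4) = 57  ←
  z(0, 5.333) = 53.33
The maximum is at a = 1, b = 4.

(1, 4)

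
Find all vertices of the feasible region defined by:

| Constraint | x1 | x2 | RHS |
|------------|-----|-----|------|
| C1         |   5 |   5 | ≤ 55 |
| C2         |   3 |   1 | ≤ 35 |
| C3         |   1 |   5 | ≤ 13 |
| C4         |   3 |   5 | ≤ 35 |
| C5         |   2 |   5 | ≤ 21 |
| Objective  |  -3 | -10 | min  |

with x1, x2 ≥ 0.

(0, 0), (10.5, 0), (8, 1), (0, 2.6)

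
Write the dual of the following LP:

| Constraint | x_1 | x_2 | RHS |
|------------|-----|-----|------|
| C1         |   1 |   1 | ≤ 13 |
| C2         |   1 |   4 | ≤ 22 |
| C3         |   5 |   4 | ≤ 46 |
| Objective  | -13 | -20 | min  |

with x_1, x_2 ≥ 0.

Primal min cᵀx s.t. Ax ≤ b, x ≥ 0  →  Dual max −bᵀy s.t. Aᵀy ≥ −c, y ≥ 0.

Maximize: z = -13y1 - 22y2 - 46y3

Subject to:
  y1 + y2 + 5y3 ≥ 13
  y1 + 4y2 + 4y3 ≥ 20
  y1, y2, y3 ≥ 0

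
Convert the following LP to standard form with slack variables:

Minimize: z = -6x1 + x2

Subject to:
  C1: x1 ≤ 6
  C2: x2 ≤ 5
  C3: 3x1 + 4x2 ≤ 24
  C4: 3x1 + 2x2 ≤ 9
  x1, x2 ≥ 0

min z = -6x1 + x2

s.t.
  x1 + s1 = 6
  x2 + s2 = 5
  3x1 + 4x2 + s3 = 24
  3x1 + 2x2 + s4 = 9
  x1, x2, s1, s2, s3, s4 ≥ 0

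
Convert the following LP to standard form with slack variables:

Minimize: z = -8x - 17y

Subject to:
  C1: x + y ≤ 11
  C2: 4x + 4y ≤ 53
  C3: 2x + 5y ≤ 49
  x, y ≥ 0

min z = -8x - 17y

s.t.
  x + y + s1 = 11
  4x + 4y + s2 = 53
  2x + 5y + s3 = 49
  x, y, s1, s2, s3 ≥ 0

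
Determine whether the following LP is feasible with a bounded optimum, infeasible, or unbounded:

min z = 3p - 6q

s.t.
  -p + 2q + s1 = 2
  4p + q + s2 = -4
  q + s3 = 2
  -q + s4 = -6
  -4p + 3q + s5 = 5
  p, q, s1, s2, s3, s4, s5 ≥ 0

Infeasible (no feasible solution exists)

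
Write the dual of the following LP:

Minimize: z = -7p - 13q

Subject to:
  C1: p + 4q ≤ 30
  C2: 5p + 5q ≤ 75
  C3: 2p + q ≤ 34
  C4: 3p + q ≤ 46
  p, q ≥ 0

Primal min cᵀx s.t. Ax ≤ b, x ≥ 0  →  Dual max −bᵀy s.t. Aᵀy ≥ −c, y ≥ 0.

Maximize: z = -30y1 - 75y2 - 34y3 - 46y4

Subject to:
  y1 + 5y2 + 2y3 + 3y4 ≥ 7
  4y1 + 5y2 + y3 + y4 ≥ 13
  y1, y2, y3, y4 ≥ 0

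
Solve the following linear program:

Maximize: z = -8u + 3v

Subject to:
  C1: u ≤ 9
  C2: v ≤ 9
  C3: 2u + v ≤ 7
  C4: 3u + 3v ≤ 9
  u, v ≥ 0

Evaluate the objective at each vertex of the feasible region:
  z(0, 0) = 0
  z(3, 0) = -24
  z(0, 3) = 9  ←
The maximum is at u = 0, v = 3.

u = 0, v = 3, z = 9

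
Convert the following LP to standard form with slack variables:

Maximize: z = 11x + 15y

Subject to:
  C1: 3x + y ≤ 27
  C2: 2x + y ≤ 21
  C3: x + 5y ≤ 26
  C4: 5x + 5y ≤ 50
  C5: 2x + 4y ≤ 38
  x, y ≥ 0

max z = 11x + 15y

s.t.
  3x + y + s1 = 27
  2x + y + s2 = 21
  x + 5y + s3 = 26
  5x + 5y + s4 = 50
  2x + 4y + s5 = 38
  x, y, s1, s2, s3, s4, s5 ≥ 0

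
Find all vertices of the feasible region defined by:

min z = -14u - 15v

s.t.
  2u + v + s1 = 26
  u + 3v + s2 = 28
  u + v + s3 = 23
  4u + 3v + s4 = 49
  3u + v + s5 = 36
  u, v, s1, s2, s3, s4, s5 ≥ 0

(0, 0), (12, 0), (11.8, 0.6), (7, 7), (0, 9.333)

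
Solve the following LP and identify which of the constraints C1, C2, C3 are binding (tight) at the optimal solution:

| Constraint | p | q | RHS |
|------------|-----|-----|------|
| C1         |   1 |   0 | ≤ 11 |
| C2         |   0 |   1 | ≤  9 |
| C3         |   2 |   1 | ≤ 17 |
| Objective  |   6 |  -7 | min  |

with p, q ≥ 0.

At p = 0, q = 9, compute slack b - a·x for each constraint:
  C1: 11 − 0 = 11  (slack)
  C2: 9 − 9 = 0  (binding)
  C3: 17 − 9 = 8  (slack)

Optimal: p = 0, q = 9
Binding: C2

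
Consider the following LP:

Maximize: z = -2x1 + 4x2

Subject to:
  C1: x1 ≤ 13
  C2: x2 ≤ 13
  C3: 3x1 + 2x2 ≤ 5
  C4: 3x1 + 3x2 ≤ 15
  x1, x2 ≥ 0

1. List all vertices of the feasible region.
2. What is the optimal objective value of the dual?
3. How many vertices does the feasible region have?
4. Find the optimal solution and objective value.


1. (0, 0), (1.667, 0), (0, 2.5)
2. 10
3. 3
4. x1 = 0, x2 = 2.5, z = 10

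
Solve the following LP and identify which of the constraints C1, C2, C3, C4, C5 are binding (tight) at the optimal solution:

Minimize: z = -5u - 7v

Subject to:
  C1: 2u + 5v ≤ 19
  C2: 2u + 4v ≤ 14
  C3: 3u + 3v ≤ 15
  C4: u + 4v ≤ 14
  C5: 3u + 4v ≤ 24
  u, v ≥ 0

At u = 3, v = 2, compute slack b - a·x for each constraint:
  C1: 19 − 16 = 3  (slack)
  C2: 14 − 14 = 0  (binding)
  C3: 15 − 15 = 0  (binding)
  C4: 14 − 11 = 3  (slack)
  C5: 24 − 17 = 7  (slack)

Optimal: u = 3, v = 2
Binding: C2, C3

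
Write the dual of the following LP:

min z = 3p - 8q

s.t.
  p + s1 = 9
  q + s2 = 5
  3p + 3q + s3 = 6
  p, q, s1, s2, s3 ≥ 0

Primal min cᵀx s.t. Ax ≤ b, x ≥ 0  →  Dual max −bᵀy s.t. Aᵀy ≥ −c, y ≥ 0.

Maximize: z = -9y1 - 5y2 - 6y3

Subject to:
  y1 + 3y3 ≥ -3
  y2 + 3y3 ≥ 8
  y1, y2, y3 ≥ 0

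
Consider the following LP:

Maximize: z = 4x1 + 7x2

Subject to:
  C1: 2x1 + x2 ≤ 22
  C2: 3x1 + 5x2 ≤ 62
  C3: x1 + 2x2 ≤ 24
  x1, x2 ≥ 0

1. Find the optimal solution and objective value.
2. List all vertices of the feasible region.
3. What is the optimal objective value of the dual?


1. x1 = 4, x2 = 10, z = 86
2. (0, 0), (11, 0), (6.857, 8.286), (4, 10), (0, 12)
3. 86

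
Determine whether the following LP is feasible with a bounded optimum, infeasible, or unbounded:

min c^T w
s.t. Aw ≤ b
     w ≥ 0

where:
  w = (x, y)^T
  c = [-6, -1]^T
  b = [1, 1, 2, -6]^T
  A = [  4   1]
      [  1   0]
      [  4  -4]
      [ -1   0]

Infeasible (no feasible solution exists)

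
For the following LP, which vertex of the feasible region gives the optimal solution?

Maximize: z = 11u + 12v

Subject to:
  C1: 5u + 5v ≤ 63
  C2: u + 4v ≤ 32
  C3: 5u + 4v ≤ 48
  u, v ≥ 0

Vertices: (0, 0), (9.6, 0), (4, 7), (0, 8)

Evaluate the objective at each vertex of the feasible region:
  z(0, 0) = 0
  z(9.6, 0) = 105.6
  z(4, 7) = 128  ←
  z(0, 8) = 96
The maximum is at u = 4, v = 7.

(4, 7)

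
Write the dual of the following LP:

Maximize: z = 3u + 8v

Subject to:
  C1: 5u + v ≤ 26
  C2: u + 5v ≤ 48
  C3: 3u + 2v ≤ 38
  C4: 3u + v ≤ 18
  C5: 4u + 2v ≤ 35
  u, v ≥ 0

Primal max cᵀx s.t. Ax ≤ b, x ≥ 0  →  Dual min bᵀy s.t. Aᵀy ≥ c, y ≥ 0.

Minimize: z = 26y1 + 48y2 + 38y3 + 18y4 + 35y5

Subject to:
  5y1 + y2 + 3y3 + 3y4 + 4y5 ≥ 3
  y1 + 5y2 + 2y3 + y4 + 2y5 ≥ 8
  y1, y2, y3, y4, y5 ≥ 0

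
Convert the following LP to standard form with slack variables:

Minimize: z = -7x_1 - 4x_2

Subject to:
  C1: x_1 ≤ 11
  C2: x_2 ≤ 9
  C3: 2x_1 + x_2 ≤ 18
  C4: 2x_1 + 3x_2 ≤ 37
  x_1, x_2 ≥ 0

min z = -7x_1 - 4x_2

s.t.
  x_1 + s1 = 11
  x_2 + s2 = 9
  2x_1 + x_2 + s3 = 18
  2x_1 + 3x_2 + s4 = 37
  x_1, x_2, s1, s2, s3, s4 ≥ 0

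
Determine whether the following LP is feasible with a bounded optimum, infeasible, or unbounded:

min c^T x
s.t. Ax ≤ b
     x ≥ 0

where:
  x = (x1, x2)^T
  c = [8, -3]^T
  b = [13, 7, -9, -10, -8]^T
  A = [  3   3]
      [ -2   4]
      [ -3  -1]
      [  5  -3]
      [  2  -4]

Infeasible (no feasible solution exists)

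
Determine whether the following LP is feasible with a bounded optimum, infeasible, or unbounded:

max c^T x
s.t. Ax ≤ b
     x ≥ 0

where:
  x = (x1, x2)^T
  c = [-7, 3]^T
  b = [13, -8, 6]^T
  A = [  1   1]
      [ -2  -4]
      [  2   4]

Infeasible (no feasible solution exists)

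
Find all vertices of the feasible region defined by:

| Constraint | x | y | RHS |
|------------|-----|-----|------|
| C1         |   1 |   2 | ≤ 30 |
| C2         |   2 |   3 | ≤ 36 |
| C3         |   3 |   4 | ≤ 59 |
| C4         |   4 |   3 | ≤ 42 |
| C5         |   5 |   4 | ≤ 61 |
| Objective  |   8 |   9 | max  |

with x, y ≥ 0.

(0, 0), (10.5, 0), (3, 10), (0, 12)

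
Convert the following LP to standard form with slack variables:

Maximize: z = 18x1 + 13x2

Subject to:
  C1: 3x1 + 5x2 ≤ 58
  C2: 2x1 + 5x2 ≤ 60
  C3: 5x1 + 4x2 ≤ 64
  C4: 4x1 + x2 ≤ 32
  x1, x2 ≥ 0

max z = 18x1 + 13x2

s.t.
  3x1 + 5x2 + s1 = 58
  2x1 + 5x2 + s2 = 60
  5x1 + 4x2 + s3 = 64
  4x1 + x2 + s4 = 32
  x1, x2, s1, s2, s3, s4 ≥ 0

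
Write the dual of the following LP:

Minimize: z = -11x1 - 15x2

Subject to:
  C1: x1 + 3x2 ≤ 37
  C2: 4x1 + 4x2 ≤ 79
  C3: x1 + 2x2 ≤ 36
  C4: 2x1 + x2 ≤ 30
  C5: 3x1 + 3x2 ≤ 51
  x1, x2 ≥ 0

Primal min cᵀx s.t. Ax ≤ b, x ≥ 0  →  Dual max −bᵀy s.t. Aᵀy ≥ −c, y ≥ 0.

Maximize: z = -37y1 - 79y2 - 36y3 - 30y4 - 51y5

Subject to:
  y1 + 4y2 + y3 + 2y4 + 3y5 ≥ 11
  3y1 + 4y2 + 2y3 + y4 + 3y5 ≥ 15
  y1, y2, y3, y4, y5 ≥ 0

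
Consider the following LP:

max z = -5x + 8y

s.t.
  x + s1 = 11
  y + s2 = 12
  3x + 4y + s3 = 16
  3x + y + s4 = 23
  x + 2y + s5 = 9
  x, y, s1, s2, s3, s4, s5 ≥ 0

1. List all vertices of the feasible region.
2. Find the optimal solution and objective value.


1. (0, 0), (5.333, 0), (0, 4)
2. x = 0, y = 4, z = 32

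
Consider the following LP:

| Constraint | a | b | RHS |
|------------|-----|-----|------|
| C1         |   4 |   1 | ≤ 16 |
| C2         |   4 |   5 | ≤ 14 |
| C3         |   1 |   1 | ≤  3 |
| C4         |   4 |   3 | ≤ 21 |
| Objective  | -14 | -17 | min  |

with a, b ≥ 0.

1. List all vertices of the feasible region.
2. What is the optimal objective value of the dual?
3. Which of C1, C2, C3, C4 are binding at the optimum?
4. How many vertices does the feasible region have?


1. (0, 0), (3, 0), (1, 2), (0, 2.8)
2. -48
3. C2, C3
4. 4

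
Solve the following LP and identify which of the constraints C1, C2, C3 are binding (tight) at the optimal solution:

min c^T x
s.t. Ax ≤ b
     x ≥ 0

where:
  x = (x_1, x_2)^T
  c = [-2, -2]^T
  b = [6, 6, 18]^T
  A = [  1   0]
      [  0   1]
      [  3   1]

At x_1 = 4, x_2 = 6, compute slack b - a·x for each constraint:
  C1: 6 − 4 = 2  (slack)
  C2: 6 − 6 = 0  (binding)
  C3: 18 − 18 = 0  (binding)

Optimal: x_1 = 4, x_2 = 6
Binding: C2, C3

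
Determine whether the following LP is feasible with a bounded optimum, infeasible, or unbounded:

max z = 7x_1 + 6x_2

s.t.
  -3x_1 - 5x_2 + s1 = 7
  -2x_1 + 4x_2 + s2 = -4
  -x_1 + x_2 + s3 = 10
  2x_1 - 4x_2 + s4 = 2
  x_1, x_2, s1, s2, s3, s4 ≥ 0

Infeasible (no feasible solution exists)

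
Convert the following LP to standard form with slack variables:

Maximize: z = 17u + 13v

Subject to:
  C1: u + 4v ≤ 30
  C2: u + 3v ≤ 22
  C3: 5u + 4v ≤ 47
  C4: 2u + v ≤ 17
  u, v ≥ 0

max z = 17u + 13v

s.t.
  u + 4v + s1 = 30
  u + 3v + s2 = 22
  5u + 4v + s3 = 47
  2u + v + s4 = 17
  u, v, s1, s2, s3, s4 ≥ 0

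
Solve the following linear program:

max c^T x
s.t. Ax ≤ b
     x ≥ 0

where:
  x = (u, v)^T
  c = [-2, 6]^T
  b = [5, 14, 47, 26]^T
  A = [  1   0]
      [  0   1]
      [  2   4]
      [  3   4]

Evaluate the objective at each vertex of the feasible region:
  z(0, 0) = 0
  z(5, 0) = -10
  z(5, 2.75) = 6.5
  z(0, 6.5) = 39  ←
The maximum is at u = 0, v = 6.5.

u = 0, v = 6.5, z = 39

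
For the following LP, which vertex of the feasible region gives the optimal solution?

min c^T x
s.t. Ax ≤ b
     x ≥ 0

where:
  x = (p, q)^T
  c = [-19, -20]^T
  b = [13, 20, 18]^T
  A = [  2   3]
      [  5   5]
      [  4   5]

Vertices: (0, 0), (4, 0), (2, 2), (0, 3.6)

Evaluate the objective at each vertex of the feasible region:
  z(0, 0) = 0
  z(4, 0) = -76
  z(2, 2) = -78  ←
  z(0, 3.6) = -72
The minimum is at p = 2, q = 2.

(2, 2)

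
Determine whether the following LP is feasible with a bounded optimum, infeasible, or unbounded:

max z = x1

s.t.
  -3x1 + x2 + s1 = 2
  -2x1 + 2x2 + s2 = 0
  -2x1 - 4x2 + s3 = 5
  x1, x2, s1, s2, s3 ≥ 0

Unbounded (objective can increase without bound)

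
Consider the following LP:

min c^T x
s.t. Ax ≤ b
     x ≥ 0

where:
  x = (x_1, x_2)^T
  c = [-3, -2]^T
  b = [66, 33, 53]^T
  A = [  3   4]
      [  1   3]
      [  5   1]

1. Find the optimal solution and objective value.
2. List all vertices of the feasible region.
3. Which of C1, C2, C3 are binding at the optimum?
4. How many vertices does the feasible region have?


1. x_1 = 9, x_2 = 8, z = -43
2. (0, 0), (10.6, 0), (9, 8), (0, 11)
3. C2, C3
4. 4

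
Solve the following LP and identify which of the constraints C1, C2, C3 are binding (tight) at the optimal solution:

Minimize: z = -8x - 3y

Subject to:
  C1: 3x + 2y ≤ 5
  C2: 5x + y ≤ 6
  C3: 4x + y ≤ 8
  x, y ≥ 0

At x = 1, y = 1, compute slack b - a·x for each constraint:
  C1: 5 − 5 = 0  (binding)
  C2: 6 − 6 = 0  (binding)
  C3: 8 − 5 = 3  (slack)

Optimal: x = 1, y = 1
Binding: C1, C2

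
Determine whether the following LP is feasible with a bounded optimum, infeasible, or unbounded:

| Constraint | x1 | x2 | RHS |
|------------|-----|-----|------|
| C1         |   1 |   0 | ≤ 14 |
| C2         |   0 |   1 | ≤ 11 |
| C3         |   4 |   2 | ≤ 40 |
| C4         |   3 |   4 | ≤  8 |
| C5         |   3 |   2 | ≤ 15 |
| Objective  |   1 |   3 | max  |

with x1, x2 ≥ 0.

Feasible with a bounded optimal solution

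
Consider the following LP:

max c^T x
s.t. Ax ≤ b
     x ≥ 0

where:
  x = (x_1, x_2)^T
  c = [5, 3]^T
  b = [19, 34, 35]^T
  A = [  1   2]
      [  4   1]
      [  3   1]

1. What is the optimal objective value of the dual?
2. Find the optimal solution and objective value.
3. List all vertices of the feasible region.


1. 53
2. x_1 = 7, x_2 = 6, z = 53
3. (0, 0), (8.5, 0), (7, 6), (0, 9.5)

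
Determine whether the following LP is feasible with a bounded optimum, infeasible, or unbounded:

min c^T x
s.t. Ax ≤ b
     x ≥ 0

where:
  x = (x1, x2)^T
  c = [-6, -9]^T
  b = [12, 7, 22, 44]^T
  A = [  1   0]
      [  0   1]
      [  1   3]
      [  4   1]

Feasible with a bounded optimal solution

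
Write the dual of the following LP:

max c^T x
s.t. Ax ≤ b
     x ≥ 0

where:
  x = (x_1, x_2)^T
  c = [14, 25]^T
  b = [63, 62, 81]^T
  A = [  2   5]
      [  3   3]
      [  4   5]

Primal max cᵀx s.t. Ax ≤ b, x ≥ 0  →  Dual min bᵀy s.t. Aᵀy ≥ c, y ≥ 0.

Minimize: z = 63y1 + 62y2 + 81y3

Subject to:
  2y1 + 3y2 + 4y3 ≥ 14
  5y1 + 3y2 + 5y3 ≥ 25
  y1, y2, y3 ≥ 0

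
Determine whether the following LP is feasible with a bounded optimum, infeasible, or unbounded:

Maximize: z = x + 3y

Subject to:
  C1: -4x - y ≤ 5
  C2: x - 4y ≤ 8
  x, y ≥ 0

Unbounded (objective can increase without bound)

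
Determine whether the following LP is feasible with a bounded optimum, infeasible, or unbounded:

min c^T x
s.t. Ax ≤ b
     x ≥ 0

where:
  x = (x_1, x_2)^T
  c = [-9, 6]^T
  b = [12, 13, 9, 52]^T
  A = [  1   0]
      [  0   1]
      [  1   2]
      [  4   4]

Feasible with a bounded optimal solution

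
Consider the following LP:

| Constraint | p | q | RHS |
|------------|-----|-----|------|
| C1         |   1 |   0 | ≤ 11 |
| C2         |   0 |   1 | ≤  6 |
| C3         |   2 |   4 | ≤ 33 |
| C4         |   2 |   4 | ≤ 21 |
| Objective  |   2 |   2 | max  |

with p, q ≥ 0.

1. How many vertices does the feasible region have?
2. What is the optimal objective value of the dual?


1. 3
2. 21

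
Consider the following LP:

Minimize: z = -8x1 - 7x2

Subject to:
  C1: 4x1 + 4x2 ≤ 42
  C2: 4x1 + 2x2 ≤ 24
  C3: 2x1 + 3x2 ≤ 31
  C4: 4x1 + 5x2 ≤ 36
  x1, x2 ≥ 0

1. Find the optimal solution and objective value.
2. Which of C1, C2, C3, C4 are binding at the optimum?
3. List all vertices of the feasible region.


1. x1 = 4, x2 = 4, z = -60
2. C2, C4
3. (0, 0), (6, 0), (4, 4), (0, 7.2)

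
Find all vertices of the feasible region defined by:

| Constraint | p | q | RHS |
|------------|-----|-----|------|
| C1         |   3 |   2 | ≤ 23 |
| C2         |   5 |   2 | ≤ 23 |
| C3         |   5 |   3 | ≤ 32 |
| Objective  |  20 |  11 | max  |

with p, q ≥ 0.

(0, 0), (4.6, 0), (1, 9), (0, 10.67)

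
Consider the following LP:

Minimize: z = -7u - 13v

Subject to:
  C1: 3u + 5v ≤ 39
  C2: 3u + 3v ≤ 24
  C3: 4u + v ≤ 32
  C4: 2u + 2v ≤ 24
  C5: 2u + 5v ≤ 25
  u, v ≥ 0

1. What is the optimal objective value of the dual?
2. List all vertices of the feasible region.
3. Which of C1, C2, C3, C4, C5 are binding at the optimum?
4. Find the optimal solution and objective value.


1. -74
2. (0, 0), (8, 0), (5, 3), (0, 5)
3. C2, C5
4. u = 5, v = 3, z = -74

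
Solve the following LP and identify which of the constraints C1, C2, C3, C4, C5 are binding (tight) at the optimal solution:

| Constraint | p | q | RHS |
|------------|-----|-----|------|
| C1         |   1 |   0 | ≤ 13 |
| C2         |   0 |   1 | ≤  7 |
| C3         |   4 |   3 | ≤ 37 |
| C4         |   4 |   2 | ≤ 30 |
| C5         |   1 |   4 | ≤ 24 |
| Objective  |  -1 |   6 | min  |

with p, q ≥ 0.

At p = 7.5, q = 0, compute slack b - a·x for each constraint:
  C1: 13 − 7.5 = 5.5  (slack)
  C2: 7 − 0 = 7  (slack)
  C3: 37 − 30 = 7  (slack)
  C4: 30 − 30 = 0  (binding)
  C5: 24 − 7.5 = 16.5  (slack)

Optimal: p = 7.5, q = 0
Binding: C4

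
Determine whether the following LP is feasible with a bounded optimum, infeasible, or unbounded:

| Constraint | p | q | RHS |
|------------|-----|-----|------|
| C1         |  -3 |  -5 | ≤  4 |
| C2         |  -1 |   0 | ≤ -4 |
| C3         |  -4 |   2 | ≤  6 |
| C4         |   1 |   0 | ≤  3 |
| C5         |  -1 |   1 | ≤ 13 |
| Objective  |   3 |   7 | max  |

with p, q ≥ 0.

Infeasible (no feasible solution exists)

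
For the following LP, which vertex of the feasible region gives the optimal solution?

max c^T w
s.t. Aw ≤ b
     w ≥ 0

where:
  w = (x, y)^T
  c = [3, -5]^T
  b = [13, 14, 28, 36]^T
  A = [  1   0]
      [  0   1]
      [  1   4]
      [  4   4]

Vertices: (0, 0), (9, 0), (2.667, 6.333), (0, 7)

Evaluate the objective at each vertex of the feasible region:
  z(0, 0) = 0
  z(9, 0) = 27  ←
  z(2.667, 6.333) = -23.67
  z(0, 7) = -35
The maximum is at x = 9, y = 0.

(9, 0)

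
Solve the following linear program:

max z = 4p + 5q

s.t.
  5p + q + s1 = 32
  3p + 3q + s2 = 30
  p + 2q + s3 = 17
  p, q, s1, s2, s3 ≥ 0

Evaluate the objective at each vertex of the feasible region:
  z(0, 0) = 0
  z(6.4, 0) = 25.6
  z(5.5, 4.5) = 44.5
  z(3, 7) = 47  ←
  z(0, 8.5) = 42.5
The maximum is at p = 3, q = 7.

p = 3, q = 7, z = 47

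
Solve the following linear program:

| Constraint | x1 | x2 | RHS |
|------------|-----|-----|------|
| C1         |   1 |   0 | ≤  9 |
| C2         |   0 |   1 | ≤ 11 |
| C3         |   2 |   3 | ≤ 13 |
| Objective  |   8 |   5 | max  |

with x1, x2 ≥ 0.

Evaluate the objective at each vertex of the feasible region:
  z(0, 0) = 0
  z(6.5, 0) = 52  ←
  z(0, 4.333) = 21.67
The maximum is at x1 = 6.5, x2 = 0.

x1 = 6.5, x2 = 0, z = 52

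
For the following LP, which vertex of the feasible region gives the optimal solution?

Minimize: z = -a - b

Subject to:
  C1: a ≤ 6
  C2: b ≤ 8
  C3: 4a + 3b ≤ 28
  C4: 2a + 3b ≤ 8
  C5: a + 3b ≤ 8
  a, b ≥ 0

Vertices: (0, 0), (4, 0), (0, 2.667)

Evaluate the objective at each vertex of the feasible region:
  z(0, 0) = 0
  z(4, 0) = -4  ←
  z(0, 2.667) = -2.667
The minimum is at a = 4, b = 0.

(4, 0)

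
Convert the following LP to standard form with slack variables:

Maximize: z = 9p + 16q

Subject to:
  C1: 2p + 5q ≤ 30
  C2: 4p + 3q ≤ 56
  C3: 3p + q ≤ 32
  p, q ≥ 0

max z = 9p + 16q

s.t.
  2p + 5q + s1 = 30
  4p + 3q + s2 = 56
  3p + q + s3 = 32
  p, q, s1, s2, s3 ≥ 0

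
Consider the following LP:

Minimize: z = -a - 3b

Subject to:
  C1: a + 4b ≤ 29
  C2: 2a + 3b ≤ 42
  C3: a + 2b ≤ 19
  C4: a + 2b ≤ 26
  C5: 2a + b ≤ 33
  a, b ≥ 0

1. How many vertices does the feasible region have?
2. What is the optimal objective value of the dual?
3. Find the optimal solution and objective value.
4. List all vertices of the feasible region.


1. 5
2. -24
3. a = 9, b = 5, z = -24
4. (0, 0), (16.5, 0), (15.67, 1.667), (9, 5), (0, 7.25)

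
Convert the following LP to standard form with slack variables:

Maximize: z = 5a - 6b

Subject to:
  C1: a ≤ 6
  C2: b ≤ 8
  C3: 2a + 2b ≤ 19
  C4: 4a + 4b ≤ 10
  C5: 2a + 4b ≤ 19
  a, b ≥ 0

max z = 5a - 6b

s.t.
  a + s1 = 6
  b + s2 = 8
  2a + 2b + s3 = 19
  4a + 4b + s4 = 10
  2a + 4b + s5 = 19
  a, b, s1, s2, s3, s4, s5 ≥ 0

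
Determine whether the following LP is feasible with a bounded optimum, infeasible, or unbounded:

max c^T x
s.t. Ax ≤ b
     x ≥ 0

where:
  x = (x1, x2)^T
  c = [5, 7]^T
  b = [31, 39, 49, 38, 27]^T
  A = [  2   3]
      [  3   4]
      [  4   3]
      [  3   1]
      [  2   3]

Feasible with a bounded optimal solution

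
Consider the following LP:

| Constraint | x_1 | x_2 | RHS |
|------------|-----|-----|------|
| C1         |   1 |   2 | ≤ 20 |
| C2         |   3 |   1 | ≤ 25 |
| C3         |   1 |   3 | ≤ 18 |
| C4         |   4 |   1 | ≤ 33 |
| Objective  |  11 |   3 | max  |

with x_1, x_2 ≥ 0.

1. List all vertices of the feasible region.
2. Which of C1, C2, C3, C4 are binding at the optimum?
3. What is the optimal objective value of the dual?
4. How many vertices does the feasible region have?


1. (0, 0), (8.25, 0), (8, 1), (7.125, 3.625), (0, 6)
2. C2, C4
3. 91
4. 5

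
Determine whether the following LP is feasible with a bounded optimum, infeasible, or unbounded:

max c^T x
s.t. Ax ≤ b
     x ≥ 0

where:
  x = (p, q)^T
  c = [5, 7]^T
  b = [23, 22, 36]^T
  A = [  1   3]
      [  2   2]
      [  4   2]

Feasible with a bounded optimal solution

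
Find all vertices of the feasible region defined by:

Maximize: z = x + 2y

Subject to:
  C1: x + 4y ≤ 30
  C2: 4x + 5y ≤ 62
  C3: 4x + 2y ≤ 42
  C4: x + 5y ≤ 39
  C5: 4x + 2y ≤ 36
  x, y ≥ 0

(0, 0), (9, 0), (6, 6), (0, 7.5)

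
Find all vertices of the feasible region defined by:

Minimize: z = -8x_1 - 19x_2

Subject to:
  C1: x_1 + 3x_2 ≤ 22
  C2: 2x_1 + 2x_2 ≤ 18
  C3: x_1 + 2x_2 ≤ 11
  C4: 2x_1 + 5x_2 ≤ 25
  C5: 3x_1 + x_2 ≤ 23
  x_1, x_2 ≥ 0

(0, 0), (7.667, 0), (7, 2), (5, 3), (0, 5)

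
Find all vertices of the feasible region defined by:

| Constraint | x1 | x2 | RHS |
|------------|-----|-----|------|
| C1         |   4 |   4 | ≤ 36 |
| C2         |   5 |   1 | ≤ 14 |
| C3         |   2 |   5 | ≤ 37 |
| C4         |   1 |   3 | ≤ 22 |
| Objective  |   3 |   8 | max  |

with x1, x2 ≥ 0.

(0, 0), (2.8, 0), (1.435, 6.826), (1, 7), (0, 7.333)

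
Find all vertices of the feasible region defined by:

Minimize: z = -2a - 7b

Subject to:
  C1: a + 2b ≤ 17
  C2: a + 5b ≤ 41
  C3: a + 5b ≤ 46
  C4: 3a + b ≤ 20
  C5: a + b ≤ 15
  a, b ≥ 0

(0, 0), (6.667, 0), (4.6, 6.2), (1, 8), (0, 8.2)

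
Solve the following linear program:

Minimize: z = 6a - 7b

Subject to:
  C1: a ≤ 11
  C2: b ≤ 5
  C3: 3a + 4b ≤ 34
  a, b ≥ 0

Evaluate the objective at each vertex of the feasible region:
  z(0, 0) = 0
  z(11, 0) = 66
  z(11, 0.25) = 64.25
  z(4.667, 5) = -7
  z(0, 5) = -35  ←
The minimum is at a = 0, b = 5.

a = 0, b = 5, z = -35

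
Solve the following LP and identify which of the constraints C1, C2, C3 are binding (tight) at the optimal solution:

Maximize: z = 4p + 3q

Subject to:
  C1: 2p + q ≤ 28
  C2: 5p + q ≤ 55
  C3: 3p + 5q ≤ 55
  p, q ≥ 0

At p = 10, q = 5, compute slack b - a·x for each constraint:
  C1: 28 − 25 = 3  (slack)
  C2: 55 − 55 = 0  (binding)
  C3: 55 − 55 = 0  (binding)

Optimal: p = 10, q = 5
Binding: C2, C3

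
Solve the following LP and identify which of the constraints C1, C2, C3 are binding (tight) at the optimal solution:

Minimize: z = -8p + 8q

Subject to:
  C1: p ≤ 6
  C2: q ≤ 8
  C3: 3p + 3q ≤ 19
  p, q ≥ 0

At p = 6, q = 0, compute slack b - a·x for each constraint:
  C1: 6 − 6 = 0  (binding)
  C2: 8 − 0 = 8  (slack)
  C3: 19 − 18 = 1  (slack)

Optimal: p = 6, q = 0
Binding: C1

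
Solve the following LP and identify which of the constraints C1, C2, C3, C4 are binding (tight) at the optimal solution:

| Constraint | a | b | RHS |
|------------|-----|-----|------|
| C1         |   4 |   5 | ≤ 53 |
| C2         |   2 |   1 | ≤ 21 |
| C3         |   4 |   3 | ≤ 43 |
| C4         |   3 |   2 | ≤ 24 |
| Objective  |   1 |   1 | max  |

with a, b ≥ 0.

At a = 2, b = 9, compute slack b - a·x for each constraint:
  C1: 53 − 53 = 0  (binding)
  C2: 21 − 13 = 8  (slack)
  C3: 43 − 35 = 8  (slack)
  C4: 24 − 24 = 0  (binding)

Optimal: a = 2, b = 9
Binding: C1, C4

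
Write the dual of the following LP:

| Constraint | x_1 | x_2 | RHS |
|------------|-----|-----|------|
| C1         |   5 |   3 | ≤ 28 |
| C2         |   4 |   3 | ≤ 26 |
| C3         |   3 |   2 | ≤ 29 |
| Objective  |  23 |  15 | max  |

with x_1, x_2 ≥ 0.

Primal max cᵀx s.t. Ax ≤ b, x ≥ 0  →  Dual min bᵀy s.t. Aᵀy ≥ c, y ≥ 0.

Minimize: z = 28y1 + 26y2 + 29y3

Subject to:
  5y1 + 4y2 + 3y3 ≥ 23
  3y1 + 3y2 + 2y3 ≥ 15
  y1, y2, y3 ≥ 0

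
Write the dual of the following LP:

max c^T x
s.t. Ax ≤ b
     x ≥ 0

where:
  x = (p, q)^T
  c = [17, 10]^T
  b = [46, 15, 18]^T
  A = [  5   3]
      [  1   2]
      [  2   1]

Primal max cᵀx s.t. Ax ≤ b, x ≥ 0  →  Dual min bᵀy s.t. Aᵀy ≥ c, y ≥ 0.

Minimize: z = 46y1 + 15y2 + 18y3

Subject to:
  5y1 + y2 + 2y3 ≥ 17
  3y1 + 2y2 + y3 ≥ 10
  y1, y2, y3 ≥ 0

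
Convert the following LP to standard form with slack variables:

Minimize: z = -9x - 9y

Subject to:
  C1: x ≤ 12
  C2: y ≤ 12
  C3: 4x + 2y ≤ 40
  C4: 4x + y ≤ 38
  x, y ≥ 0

min z = -9x - 9y

s.t.
  x + s1 = 12
  y + s2 = 12
  4x + 2y + s3 = 40
  4x + y + s4 = 38
  x, y, s1, s2, s3, s4 ≥ 0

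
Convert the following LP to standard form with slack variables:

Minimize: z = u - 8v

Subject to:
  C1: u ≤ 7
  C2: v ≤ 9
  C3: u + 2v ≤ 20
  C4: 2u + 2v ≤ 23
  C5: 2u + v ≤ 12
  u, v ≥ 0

min z = u - 8v

s.t.
  u + s1 = 7
  v + s2 = 9
  u + 2v + s3 = 20
  2u + 2v + s4 = 23
  2u + v + s5 = 12
  u, v, s1, s2, s3, s4, s5 ≥ 0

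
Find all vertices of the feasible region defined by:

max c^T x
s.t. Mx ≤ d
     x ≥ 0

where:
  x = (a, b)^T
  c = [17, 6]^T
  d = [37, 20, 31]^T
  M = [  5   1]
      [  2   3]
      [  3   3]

(0, 0), (7.4, 0), (7, 2), (0, 6.667)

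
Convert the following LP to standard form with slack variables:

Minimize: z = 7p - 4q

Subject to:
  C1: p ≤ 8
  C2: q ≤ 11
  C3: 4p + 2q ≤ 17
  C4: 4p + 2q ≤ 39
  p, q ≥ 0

min z = 7p - 4q

s.t.
  p + s1 = 8
  q + s2 = 11
  4p + 2q + s3 = 17
  4p + 2q + s4 = 39
  p, q, s1, s2, s3, s4 ≥ 0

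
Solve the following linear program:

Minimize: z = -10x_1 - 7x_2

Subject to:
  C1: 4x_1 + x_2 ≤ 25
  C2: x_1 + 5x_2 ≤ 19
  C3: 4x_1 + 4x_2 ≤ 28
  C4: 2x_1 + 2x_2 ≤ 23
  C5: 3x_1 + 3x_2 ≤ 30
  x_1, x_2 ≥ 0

Evaluate the objective at each vertex of the feasible region:
  z(0, 0) = 0
  z(6.25, 0) = -62.5
  z(6, 1) = -67  ←
  z(4, 3) = -61
  z(0, 3.8) = -26.6
The minimum is at x_1 = 6, x_2 = 1.

x_1 = 6, x_2 = 1, z = -67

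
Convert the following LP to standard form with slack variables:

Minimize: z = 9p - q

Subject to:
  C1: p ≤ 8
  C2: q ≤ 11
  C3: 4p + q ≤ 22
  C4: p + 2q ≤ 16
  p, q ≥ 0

min z = 9p - q

s.t.
  p + s1 = 8
  q + s2 = 11
  4p + q + s3 = 22
  p + 2q + s4 = 16
  p, q, s1, s2, s3, s4 ≥ 0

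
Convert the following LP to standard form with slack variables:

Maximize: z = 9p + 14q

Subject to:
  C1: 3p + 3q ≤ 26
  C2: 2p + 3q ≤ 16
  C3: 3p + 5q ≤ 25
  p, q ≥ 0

max z = 9p + 14q

s.t.
  3p + 3q + s1 = 26
  2p + 3q + s2 = 16
  3p + 5q + s3 = 25
  p, q, s1, s2, s3 ≥ 0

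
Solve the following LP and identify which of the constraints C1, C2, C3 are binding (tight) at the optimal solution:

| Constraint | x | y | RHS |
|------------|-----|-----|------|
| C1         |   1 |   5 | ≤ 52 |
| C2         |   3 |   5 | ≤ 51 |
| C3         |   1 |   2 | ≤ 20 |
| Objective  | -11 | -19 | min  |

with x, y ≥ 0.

At x = 2, y = 9, compute slack b - a·x for each constraint:
  C1: 52 − 47 = 5  (slack)
  C2: 51 − 51 = 0  (binding)
  C3: 20 − 20 = 0  (binding)

Optimal: x = 2, y = 9
Binding: C2, C3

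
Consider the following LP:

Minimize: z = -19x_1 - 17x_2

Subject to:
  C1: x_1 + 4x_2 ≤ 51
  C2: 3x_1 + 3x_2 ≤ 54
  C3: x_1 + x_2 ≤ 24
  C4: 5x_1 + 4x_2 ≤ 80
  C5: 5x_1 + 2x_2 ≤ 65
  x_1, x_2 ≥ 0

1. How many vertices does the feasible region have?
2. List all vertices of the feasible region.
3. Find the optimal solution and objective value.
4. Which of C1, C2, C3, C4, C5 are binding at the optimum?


1. 6
2. (0, 0), (13, 0), (10, 7.5), (8, 10), (7, 11), (0, 12.75)
3. x_1 = 8, x_2 = 10, z = -322
4. C2, C4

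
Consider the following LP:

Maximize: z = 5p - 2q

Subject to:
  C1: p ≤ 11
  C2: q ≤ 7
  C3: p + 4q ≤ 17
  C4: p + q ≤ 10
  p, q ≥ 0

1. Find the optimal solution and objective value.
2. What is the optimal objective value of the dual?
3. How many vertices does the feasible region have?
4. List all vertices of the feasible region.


1. p = 10, q = 0, z = 50
2. 50
3. 4
4. (0, 0), (10, 0), (7.667, 2.333), (0, 4.25)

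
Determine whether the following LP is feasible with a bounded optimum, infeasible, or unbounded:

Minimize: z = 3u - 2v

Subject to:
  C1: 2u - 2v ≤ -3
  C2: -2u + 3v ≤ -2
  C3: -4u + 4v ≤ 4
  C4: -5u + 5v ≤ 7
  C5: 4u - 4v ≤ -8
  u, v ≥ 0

Infeasible (no feasible solution exists)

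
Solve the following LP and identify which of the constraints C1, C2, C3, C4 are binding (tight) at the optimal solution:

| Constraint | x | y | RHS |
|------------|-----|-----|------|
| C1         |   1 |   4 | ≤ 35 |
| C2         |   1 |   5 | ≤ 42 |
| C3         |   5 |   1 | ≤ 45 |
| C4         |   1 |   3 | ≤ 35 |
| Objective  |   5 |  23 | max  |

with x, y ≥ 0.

At x = 7, y = 7, compute slack b - a·x for each constraint:
  C1: 35 − 35 = 0  (binding)
  C2: 42 − 42 = 0  (binding)
  C3: 45 − 42 = 3  (slack)
  C4: 35 − 28 = 7  (slack)

Optimal: x = 7, y = 7
Binding: C1, C2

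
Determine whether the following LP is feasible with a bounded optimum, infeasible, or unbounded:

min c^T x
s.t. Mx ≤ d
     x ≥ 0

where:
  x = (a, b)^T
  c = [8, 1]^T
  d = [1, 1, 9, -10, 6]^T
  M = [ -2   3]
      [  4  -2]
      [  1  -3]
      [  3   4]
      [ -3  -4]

Infeasible (no feasible solution exists)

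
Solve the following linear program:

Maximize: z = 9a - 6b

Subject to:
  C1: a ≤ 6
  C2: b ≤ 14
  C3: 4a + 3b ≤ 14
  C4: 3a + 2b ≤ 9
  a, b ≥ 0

Evaluate the objective at each vertex of the feasible region:
  z(0, 0) = 0
  z(3, 0) = 27  ←
  z(0, 4.5) = -27
The maximum is at a = 3, b = 0.

a = 3, b = 0, z = 27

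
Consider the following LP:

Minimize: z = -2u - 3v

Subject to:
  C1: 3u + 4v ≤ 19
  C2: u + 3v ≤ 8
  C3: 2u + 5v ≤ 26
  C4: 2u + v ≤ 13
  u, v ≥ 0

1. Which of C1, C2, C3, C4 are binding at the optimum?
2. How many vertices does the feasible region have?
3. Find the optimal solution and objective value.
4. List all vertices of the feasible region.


1. C1, C2
2. 4
3. u = 5, v = 1, z = -13
4. (0, 0), (6.333, 0), (5, 1), (0, 2.667)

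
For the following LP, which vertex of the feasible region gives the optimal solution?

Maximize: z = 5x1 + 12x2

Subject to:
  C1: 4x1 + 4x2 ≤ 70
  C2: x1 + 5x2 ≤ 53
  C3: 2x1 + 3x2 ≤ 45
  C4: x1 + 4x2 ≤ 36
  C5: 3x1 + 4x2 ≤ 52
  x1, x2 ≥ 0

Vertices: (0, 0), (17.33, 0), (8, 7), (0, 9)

Evaluate the objective at each vertex of the feasible region:
  z(0, 0) = 0
  z(17.33, 0) = 86.67
  z(8, 7) = 124  ←
  z(0, 9) = 108
The maximum is at x1 = 8, x2 = 7.

(8, 7)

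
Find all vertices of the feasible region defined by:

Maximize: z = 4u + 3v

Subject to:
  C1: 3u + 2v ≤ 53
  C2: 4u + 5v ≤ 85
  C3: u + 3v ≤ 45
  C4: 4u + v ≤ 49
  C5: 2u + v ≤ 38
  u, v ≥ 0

(0, 0), (12.25, 0), (10, 9), (4.286, 13.57), (0, 15)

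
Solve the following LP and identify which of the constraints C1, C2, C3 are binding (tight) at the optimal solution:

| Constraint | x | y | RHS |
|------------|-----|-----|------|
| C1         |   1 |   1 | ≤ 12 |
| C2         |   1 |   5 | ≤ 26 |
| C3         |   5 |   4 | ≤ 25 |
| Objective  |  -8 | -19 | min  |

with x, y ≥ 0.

At x = 1, y = 5, compute slack b - a·x for each constraint:
  C1: 12 − 6 = 6  (slack)
  C2: 26 − 26 = 0  (binding)
  C3: 25 − 25 = 0  (binding)

Optimal: x = 1, y = 5
Binding: C2, C3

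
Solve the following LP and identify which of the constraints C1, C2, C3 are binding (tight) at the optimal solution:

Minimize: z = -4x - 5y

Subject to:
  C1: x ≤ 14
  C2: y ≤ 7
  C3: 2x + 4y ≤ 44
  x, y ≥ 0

At x = 14, y = 4, compute slack b - a·x for each constraint:
  C1: 14 − 14 = 0  (binding)
  C2: 7 − 4 = 3  (slack)
  C3: 44 − 44 = 0  (binding)

Optimal: x = 14, y = 4
Binding: C1, C3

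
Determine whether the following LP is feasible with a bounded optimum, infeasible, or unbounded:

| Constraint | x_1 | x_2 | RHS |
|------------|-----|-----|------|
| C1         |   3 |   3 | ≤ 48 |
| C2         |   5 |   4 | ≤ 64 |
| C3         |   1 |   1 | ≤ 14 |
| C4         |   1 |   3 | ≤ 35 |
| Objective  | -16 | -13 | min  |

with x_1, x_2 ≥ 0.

Feasible with a bounded optimal solution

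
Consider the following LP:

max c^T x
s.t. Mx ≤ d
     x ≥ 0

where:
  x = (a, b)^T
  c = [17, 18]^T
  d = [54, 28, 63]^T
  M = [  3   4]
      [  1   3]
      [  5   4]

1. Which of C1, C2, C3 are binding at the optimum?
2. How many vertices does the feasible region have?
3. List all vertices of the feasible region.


1. C2, C3
2. 4
3. (0, 0), (12.6, 0), (7, 7), (0, 9.333)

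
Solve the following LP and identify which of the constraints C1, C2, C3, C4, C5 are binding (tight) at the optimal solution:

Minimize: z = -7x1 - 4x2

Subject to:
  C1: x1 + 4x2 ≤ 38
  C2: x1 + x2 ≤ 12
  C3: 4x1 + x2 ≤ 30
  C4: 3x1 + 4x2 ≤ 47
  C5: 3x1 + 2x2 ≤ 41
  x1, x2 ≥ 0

At x1 = 6, x2 = 6, compute slack b - a·x for each constraint:
  C1: 38 − 30 = 8  (slack)
  C2: 12 − 12 = 0  (binding)
  C3: 30 − 30 = 0  (binding)
  C4: 47 − 42 = 5  (slack)
  C5: 41 − 30 = 11  (slack)

Optimal: x1 = 6, x2 = 6
Binding: C2, C3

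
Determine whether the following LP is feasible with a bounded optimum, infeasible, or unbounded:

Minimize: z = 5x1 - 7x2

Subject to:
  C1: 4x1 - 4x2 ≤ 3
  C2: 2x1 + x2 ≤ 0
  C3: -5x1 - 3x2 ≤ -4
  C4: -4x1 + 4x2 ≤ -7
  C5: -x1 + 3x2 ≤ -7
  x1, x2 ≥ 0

Infeasible (no feasible solution exists)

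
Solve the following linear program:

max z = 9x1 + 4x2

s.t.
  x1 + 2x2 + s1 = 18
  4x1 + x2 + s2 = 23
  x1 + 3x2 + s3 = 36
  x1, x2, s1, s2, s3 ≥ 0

Evaluate the objective at each vertex of the feasible region:
  z(0, 0) = 0
  z(5.75, 0) = 51.75
  z(4, 7) = 64  ←
  z(0, 9) = 36
The maximum is at x1 = 4, x2 = 7.

x1 = 4, x2 = 7, z = 64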